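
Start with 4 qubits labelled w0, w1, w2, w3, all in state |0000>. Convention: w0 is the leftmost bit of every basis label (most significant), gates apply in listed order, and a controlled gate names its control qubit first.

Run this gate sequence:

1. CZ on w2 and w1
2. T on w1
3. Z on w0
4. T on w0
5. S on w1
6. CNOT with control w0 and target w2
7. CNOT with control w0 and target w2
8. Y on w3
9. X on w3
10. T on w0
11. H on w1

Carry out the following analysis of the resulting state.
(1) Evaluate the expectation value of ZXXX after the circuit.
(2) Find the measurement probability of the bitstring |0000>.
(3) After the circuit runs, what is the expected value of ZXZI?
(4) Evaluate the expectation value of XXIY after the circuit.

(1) The expectation value of ZXXX is 0.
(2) The probability of measuring |0000> is 1/2.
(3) In the final state, ZXZI has expectation 1.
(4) The observable XXIY averages to 0.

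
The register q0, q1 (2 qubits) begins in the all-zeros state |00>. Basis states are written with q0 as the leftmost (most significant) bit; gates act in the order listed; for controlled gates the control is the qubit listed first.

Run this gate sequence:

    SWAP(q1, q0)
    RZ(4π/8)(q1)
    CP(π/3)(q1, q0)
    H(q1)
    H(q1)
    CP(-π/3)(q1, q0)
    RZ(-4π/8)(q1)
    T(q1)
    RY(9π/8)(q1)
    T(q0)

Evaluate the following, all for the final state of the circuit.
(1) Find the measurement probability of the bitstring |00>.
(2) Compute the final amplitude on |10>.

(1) Outcome |00> occurs with probability cos(7*pi/16)**2. Key observation: steps 2-7 multiply out to the identity, so the circuit reduces to the remaining gates.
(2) |10> carries amplitude 0 in the final state.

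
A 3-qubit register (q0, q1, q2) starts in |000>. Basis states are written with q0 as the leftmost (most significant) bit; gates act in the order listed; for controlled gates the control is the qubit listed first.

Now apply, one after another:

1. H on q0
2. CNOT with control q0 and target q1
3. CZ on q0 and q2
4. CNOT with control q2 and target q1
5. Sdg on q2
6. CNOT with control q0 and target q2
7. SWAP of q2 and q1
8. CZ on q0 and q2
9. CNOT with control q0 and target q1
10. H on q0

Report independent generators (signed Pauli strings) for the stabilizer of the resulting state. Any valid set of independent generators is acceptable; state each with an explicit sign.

The final state is stabilized by the group generated by +XIZ, -ZIX, +IZI; other independent generating sets are equally valid.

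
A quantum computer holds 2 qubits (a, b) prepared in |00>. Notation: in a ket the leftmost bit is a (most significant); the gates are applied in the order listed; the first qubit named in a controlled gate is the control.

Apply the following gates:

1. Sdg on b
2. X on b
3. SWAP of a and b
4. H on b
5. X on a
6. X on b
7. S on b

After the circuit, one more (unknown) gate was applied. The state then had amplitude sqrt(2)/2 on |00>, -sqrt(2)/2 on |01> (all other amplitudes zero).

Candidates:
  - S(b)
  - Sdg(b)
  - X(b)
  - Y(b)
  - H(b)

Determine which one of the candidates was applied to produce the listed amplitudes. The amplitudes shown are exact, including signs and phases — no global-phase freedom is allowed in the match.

The unique candidate consistent with the amplitudes is S(b).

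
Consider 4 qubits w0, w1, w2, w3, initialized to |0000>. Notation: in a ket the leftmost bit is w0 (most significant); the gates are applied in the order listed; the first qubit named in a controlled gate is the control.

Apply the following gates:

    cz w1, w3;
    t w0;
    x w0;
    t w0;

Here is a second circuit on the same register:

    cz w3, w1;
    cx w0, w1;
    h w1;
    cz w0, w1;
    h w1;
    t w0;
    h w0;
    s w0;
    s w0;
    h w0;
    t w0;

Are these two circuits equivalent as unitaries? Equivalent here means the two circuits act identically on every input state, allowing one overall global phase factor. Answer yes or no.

Yes — the two circuits implement the same unitary up to a global phase.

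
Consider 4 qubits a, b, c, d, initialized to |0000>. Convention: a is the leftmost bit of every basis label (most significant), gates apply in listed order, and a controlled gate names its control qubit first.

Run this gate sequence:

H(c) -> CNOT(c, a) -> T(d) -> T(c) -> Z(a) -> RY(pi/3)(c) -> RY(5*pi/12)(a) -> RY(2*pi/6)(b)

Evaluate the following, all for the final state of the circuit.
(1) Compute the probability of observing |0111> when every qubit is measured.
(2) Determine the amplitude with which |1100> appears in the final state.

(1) The probability of measuring |0111> is 0.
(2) The amplitude on |1100> is -sqrt(12 - 6*sqrt(2))/32 + 3*sqrt(2*sqrt(2) + 4)/32 + sqrt(12 - 6*sqrt(2))*exp(I*pi/4)/32 + sqrt(2*sqrt(2) + 4)*exp(I*pi/4)/32.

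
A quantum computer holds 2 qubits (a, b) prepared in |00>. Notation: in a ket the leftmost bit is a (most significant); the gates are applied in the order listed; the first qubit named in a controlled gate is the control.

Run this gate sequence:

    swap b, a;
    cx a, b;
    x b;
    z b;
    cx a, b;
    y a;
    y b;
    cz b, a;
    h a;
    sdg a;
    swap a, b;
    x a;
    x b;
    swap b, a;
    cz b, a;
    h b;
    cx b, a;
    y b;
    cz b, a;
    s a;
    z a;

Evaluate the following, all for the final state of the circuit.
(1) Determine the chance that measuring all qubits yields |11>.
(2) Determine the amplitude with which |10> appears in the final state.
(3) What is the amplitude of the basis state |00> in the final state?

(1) The probability of measuring |11> is 1/4.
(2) The final state's coefficient on |10> equals -I/2.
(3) The final state's coefficient on |00> equals I/2.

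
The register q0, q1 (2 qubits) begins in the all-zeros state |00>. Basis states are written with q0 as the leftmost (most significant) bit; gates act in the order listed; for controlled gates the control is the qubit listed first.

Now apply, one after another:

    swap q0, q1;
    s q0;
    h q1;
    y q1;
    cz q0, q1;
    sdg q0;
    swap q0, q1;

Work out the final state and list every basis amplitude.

After the circuit, the state carries amplitude -sqrt(2)*I/2 on |00>, 0 on |01>, sqrt(2)*I/2 on |10>, 0 on |11>.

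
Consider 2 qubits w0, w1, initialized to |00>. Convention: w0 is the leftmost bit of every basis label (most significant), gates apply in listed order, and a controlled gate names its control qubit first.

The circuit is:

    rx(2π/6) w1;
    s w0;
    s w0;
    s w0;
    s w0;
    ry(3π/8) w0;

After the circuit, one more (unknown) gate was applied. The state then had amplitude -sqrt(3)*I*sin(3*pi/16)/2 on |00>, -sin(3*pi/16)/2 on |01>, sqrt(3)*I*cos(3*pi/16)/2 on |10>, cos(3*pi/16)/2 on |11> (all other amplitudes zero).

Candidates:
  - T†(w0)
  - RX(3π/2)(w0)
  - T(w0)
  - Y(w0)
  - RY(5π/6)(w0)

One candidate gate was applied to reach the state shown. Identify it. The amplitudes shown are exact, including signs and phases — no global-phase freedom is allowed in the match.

The unique candidate consistent with the amplitudes is Y(w0). Key observation: the block from step 2 through step 5 cancels to the identity and can be dropped.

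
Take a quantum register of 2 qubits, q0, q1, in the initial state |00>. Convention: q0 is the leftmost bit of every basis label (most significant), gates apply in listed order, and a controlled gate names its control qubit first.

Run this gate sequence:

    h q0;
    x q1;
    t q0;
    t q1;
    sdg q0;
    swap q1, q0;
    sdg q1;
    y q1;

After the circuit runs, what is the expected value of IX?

The expectation value of IX is sqrt(2)/2.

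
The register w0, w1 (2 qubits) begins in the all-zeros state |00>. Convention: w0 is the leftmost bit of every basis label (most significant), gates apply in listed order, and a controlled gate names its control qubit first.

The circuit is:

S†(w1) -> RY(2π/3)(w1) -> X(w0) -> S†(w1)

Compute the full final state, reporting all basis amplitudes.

After the circuit, the state carries amplitude 0 on |00>, 0 on |01>, 1/2 on |10>, -sqrt(3)*I/2 on |11>.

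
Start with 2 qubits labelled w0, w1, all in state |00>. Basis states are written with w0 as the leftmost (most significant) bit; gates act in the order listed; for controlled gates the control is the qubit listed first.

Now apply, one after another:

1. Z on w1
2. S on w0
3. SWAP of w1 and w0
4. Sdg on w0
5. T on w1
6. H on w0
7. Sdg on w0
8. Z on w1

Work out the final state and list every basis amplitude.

After the circuit, the state carries amplitude sqrt(2)/2 on |00>, 0 on |01>, -sqrt(2)*I/2 on |10>, 0 on |11>.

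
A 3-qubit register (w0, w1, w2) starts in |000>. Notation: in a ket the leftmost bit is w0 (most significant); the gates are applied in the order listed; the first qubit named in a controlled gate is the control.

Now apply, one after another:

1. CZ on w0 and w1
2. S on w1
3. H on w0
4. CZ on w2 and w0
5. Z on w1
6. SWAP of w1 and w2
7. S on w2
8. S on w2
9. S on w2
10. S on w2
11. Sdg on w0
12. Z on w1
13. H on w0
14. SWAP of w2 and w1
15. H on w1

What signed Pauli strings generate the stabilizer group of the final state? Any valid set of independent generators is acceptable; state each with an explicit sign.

The final state is stabilized by the group generated by +YII, +IXI, +IIZ; other independent generating sets are equally valid. Key observation: gates 7-10 undo each other exactly, leaving only the rest of the circuit to track.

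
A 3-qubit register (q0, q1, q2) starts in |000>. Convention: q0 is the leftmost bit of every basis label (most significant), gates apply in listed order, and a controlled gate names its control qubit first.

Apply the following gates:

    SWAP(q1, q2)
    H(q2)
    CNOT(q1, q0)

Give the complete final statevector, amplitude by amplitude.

After the circuit, the state carries amplitude sqrt(2)/2 on |000>, sqrt(2)/2 on |001>, and 0 on every other basis state.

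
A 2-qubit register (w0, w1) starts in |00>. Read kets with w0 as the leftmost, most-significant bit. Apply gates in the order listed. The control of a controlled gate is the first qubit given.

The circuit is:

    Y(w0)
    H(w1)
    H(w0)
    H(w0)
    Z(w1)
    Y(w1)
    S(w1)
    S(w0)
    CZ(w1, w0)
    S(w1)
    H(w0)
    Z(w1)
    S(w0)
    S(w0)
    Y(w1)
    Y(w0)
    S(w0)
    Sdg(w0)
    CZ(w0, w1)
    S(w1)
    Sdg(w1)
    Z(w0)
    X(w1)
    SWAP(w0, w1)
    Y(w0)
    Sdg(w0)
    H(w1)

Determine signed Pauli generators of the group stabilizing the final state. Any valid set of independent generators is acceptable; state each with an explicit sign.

One valid set of independent stabilizer generators is +XY, +ZZ (any independent generating set of the same group is equally correct). Key observation: steps 3-4 multiply out to the identity, so the circuit reduces to the remaining gates.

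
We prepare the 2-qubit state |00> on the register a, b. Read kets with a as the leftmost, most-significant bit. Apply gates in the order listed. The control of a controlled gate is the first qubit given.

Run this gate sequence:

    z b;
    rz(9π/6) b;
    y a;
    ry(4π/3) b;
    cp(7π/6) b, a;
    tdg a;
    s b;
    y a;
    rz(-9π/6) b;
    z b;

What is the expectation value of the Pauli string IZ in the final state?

The expectation value of IZ is -1/2.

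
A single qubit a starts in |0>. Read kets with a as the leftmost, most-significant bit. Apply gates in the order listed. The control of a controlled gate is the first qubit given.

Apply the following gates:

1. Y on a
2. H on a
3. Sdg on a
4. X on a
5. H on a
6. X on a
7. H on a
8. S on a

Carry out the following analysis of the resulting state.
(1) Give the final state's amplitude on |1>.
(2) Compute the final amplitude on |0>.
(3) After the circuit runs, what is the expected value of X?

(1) The final state's coefficient on |1> equals sqrt(2)/2.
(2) |0> carries amplitude -sqrt(2)/2 in the final state.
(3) The expectation value of X is -1.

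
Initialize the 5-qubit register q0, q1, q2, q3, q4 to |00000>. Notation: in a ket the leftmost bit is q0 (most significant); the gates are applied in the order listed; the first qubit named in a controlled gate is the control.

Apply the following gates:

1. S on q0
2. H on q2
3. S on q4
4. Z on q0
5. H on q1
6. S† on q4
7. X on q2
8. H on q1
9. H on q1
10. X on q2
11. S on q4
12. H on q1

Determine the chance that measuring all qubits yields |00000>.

A full measurement returns |00000> with probability 1/2.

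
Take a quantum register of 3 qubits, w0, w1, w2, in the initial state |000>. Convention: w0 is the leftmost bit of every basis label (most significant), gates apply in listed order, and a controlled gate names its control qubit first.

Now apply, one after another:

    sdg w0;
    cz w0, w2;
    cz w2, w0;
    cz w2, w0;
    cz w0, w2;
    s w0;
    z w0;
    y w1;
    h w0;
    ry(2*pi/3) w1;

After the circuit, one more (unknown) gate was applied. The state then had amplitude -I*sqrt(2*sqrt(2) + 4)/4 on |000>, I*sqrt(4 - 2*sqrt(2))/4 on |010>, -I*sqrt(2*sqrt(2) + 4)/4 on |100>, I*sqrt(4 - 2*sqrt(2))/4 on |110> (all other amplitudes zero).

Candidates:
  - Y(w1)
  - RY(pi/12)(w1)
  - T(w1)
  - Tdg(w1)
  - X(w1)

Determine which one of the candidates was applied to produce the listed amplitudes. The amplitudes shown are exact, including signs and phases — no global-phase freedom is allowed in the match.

It was RY(pi/12)(w1) that produced the state shown. Key observation: the block from step 1 through step 6 cancels to the identity and can be dropped.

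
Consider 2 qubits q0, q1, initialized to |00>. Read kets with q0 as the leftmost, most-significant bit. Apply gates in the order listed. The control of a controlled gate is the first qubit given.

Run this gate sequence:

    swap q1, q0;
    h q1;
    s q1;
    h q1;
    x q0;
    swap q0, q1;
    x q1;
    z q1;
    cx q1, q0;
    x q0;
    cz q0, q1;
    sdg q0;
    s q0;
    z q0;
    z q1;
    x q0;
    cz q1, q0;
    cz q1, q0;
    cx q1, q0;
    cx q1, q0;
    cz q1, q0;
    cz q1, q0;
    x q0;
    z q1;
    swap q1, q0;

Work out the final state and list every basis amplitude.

After the circuit, the state carries amplitude 1/2 - I/2 on |00>, -1/2 - I/2 on |01>, 0 on |10>, 0 on |11>.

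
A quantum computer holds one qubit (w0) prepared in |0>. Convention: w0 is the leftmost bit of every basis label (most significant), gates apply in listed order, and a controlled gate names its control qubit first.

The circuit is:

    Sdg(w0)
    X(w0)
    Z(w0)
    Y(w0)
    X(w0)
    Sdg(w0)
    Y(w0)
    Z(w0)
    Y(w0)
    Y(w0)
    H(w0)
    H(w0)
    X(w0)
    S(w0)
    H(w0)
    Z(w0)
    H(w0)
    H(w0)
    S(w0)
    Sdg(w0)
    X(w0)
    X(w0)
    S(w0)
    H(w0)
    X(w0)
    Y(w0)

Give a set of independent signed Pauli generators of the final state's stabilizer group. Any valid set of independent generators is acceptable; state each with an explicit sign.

One valid set of independent stabilizer generators is +Y (any independent generating set of the same group is equally correct). Key observation: the block from step 21 through step 22 cancels to the identity and can be dropped.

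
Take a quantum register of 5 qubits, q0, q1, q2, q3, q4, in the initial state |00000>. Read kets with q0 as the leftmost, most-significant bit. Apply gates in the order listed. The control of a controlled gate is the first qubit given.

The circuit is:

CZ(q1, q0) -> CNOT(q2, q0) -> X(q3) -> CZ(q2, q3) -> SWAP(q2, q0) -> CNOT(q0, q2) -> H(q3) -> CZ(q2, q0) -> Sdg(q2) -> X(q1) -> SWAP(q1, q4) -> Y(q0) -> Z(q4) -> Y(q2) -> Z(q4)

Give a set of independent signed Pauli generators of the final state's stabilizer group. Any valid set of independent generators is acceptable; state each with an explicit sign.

The stabilizer group can be generated by -IIIXI, -ZIIII, +IZIII, -IIZII, -IIIIZ, among other valid generating sets.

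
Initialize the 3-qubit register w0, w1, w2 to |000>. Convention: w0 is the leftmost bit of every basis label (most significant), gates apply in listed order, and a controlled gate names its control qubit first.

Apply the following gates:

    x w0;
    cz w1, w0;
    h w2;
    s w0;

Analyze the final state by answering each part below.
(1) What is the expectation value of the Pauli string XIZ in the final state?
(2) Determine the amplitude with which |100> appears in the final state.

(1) In the final state, XIZ has expectation 0.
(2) |100> carries amplitude sqrt(2)*I/2 in the final state.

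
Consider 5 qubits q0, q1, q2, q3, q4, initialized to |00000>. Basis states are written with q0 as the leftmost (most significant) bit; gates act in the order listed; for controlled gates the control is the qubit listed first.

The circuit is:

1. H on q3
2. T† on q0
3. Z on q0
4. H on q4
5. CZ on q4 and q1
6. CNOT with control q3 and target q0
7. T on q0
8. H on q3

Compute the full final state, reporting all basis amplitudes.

The resulting statevector has amplitude sqrt(2)/4 on |00000>, sqrt(2)/4 on |00001>, sqrt(2)/4 on |00010>, sqrt(2)/4 on |00011>, sqrt(2)*exp(I*pi/4)/4 on |10000>, sqrt(2)*exp(I*pi/4)/4 on |10001>, -sqrt(2)*exp(I*pi/4)/4 on |10010>, -sqrt(2)*exp(I*pi/4)/4 on |10011>, and 0 on every other basis state.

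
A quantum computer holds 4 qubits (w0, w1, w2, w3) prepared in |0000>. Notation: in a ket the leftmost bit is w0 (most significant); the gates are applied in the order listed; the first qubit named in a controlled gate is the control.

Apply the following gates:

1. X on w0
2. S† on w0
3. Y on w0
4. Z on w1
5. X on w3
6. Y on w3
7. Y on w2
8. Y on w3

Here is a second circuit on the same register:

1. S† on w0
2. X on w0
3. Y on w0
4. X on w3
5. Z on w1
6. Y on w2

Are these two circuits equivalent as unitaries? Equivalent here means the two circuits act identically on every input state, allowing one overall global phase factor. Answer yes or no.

No, they are not equivalent — no single phase factor reconciles the two unitaries.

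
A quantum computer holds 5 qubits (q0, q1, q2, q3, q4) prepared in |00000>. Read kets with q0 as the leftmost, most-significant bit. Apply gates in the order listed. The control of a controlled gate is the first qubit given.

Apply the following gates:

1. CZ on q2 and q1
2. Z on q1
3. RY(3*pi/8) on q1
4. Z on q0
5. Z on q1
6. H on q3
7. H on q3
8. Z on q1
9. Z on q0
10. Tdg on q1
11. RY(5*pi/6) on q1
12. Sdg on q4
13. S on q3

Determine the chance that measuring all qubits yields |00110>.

The probability of measuring |00110> is 0. Key observation: steps 4-9 multiply out to the identity, so the circuit reduces to the remaining gates.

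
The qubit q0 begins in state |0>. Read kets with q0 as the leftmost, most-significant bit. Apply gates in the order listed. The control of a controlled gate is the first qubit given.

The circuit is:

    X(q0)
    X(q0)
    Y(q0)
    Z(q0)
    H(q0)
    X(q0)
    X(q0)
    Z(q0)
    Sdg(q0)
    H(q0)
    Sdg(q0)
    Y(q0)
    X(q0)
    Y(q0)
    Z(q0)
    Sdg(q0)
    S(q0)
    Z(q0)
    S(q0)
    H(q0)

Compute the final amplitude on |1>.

The amplitude on |1> is sqrt(2)/2.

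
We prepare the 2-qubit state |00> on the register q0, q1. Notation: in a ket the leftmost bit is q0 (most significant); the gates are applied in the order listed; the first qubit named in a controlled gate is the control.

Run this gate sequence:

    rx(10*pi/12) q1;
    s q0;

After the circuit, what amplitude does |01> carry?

|01> carries amplitude I*(-sqrt(6) - sqrt(2))/4 in the final state.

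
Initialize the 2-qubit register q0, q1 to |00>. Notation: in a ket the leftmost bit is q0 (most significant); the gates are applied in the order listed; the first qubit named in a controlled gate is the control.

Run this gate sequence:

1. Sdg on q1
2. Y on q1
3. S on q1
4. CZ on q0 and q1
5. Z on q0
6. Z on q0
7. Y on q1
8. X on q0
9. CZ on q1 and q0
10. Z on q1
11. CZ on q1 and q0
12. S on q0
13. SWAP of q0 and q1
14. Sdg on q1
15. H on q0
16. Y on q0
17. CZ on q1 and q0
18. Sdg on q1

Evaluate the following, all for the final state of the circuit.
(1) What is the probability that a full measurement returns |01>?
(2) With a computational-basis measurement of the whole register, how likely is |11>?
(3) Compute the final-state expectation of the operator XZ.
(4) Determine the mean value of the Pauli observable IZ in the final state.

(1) Outcome |01> occurs with probability 1/2.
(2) The probability of measuring |11> is 1/2.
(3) The expectation value of XZ is -1.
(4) The expectation value of IZ is -1.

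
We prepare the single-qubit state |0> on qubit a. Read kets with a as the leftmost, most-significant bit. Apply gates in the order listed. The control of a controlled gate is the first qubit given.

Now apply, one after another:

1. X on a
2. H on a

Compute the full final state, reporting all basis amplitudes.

The resulting statevector has amplitude sqrt(2)/2 on |0>, -sqrt(2)/2 on |1>.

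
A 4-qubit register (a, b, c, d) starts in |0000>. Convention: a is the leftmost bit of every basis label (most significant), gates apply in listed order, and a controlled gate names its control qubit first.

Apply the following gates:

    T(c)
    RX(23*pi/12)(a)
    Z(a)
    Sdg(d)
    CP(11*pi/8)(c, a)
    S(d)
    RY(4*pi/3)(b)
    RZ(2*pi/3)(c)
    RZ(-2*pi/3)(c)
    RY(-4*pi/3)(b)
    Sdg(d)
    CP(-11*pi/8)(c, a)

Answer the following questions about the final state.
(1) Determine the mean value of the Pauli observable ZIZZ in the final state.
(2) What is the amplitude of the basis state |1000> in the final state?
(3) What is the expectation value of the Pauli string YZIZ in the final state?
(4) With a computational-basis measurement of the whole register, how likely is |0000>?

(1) The observable ZIZZ averages to sqrt(2)/4 + sqrt(6)/4.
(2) |1000> carries amplitude -I*sqrt(6 - 3*sqrt(2))/4 + I*sqrt(sqrt(2) + 2)/4 in the final state.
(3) The expectation value of YZIZ is -sqrt(6)/4 + sqrt(2)/4.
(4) Outcome |0000> occurs with probability sqrt(2)/8 + sqrt(6)/8 + 1/2.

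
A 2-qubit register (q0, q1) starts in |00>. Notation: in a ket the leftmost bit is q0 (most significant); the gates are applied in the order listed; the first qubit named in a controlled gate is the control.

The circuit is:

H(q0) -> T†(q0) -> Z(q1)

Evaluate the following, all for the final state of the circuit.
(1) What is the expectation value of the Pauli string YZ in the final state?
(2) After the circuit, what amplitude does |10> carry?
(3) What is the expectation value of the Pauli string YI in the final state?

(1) The expectation value of YZ is -sqrt(2)/2.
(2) The amplitude on |10> is -sqrt(2)*exp(3*I*pi/4)/2.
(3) The expectation value of YI is -sqrt(2)/2.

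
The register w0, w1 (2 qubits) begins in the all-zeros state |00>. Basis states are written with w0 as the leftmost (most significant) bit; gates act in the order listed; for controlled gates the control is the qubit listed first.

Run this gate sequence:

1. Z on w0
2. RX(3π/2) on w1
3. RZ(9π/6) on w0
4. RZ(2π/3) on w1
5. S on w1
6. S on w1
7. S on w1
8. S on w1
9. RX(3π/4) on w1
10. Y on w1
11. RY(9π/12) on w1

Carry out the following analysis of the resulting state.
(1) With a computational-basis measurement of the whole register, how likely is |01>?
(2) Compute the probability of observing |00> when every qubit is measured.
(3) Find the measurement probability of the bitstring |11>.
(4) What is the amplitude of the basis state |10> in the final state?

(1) Outcome |01> occurs with probability sqrt(6)/8 + 5/8.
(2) The probability of measuring |00> is 3/8 - sqrt(6)/8.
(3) The probability of measuring |11> is 0.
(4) The final state's coefficient on |10> equals 0.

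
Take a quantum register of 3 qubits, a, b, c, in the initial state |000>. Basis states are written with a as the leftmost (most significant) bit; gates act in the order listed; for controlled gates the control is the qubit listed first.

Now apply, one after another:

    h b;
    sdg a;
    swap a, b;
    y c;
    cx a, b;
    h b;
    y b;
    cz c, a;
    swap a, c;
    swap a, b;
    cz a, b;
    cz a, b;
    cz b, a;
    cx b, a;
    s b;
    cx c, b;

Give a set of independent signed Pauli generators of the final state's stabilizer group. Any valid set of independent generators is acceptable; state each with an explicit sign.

The stabilizer group can be generated by +XIZ, -ZXX, -IZZ, among other valid generating sets.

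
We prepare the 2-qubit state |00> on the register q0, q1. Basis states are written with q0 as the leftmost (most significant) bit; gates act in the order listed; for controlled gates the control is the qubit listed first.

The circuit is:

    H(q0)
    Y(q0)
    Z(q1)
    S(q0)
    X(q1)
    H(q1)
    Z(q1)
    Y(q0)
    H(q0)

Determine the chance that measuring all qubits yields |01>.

Outcome |01> occurs with probability 1/4.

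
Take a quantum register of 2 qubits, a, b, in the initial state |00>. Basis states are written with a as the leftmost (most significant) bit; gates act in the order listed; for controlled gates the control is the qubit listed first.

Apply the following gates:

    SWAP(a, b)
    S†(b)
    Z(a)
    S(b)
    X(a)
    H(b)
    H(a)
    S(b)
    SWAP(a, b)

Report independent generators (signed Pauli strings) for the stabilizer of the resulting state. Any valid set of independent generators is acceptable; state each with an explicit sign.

One valid set of independent stabilizer generators is +YI, -IX (any independent generating set of the same group is equally correct).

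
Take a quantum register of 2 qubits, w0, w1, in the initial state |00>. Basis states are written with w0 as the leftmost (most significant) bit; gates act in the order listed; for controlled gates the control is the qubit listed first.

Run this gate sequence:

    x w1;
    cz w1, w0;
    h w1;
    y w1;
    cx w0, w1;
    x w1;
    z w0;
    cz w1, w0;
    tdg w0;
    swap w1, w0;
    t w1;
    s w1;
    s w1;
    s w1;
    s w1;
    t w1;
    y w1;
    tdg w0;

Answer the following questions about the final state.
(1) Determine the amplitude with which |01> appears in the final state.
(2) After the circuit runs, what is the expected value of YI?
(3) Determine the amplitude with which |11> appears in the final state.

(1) The amplitude on |01> is -sqrt(2)/2. Key observation: gates 12-15 undo each other exactly, leaving only the rest of the circuit to track.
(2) The observable YI averages to -sqrt(2)/2.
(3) The final state's coefficient on |11> equals sqrt(2)*exp(3*I*pi/4)/2.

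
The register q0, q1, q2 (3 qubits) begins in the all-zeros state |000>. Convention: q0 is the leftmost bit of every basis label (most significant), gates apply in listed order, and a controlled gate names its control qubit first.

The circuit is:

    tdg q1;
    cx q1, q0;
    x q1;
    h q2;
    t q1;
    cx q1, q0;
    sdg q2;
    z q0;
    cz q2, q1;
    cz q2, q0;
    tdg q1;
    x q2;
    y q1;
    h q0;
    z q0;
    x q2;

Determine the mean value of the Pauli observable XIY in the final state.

The expectation value of XIY is -1.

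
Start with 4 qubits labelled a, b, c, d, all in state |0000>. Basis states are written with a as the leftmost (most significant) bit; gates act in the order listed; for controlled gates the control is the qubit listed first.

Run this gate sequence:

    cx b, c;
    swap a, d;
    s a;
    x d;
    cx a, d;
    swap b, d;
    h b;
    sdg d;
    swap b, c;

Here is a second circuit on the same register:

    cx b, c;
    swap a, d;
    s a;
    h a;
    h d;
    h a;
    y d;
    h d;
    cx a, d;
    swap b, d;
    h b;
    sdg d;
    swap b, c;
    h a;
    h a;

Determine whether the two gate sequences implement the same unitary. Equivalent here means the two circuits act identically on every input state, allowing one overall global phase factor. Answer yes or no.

No — the two circuits implement different unitaries, even allowing a global phase.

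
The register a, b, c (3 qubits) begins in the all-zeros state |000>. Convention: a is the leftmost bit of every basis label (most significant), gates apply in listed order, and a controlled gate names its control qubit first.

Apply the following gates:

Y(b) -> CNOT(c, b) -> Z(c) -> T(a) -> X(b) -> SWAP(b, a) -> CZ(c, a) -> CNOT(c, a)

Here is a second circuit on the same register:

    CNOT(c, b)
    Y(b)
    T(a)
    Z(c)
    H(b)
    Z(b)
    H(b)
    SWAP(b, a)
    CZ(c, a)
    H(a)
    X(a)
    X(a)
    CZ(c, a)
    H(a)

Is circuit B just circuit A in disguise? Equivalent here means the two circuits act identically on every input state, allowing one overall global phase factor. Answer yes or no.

No: there is an input state on which the two circuits produce genuinely different outputs (not merely differing by a phase).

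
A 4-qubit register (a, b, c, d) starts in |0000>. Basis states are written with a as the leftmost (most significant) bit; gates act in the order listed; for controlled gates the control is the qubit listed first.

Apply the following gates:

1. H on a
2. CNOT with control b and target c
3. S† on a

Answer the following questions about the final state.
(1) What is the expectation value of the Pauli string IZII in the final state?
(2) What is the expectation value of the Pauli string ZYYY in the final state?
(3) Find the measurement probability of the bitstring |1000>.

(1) In the final state, IZII has expectation 1.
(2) The observable ZYYY averages to 0.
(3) The probability of measuring |1000> is 1/2.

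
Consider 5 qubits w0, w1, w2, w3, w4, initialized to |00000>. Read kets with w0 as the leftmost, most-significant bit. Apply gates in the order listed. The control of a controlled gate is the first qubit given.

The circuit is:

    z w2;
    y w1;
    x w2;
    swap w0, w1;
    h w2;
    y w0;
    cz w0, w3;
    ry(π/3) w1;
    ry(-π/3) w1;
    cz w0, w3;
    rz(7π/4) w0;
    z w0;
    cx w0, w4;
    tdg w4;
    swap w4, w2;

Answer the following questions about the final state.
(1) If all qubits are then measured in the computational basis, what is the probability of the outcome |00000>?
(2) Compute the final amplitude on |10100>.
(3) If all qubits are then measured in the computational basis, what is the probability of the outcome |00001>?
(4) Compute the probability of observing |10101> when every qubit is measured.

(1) Outcome |00000> occurs with probability 1/2.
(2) |10100> carries amplitude 0 in the final state.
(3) The probability of measuring |00001> is 1/2.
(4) A full measurement returns |10101> with probability 0.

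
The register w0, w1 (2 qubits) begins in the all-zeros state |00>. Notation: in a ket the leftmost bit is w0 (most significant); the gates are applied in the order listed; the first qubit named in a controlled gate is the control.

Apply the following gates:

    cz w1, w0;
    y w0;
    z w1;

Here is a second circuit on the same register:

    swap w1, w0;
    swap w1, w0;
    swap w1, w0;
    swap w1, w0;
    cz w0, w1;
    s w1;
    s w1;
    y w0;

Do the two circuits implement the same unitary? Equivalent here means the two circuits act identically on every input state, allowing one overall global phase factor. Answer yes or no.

Yes: on every input state the two circuits agree up to one overall phase factor.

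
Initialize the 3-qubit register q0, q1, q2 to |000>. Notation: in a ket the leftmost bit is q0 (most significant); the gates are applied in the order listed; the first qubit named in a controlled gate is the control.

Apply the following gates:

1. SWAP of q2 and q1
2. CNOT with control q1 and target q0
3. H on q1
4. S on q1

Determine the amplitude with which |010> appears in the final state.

|010> carries amplitude sqrt(2)*I/2 in the final state.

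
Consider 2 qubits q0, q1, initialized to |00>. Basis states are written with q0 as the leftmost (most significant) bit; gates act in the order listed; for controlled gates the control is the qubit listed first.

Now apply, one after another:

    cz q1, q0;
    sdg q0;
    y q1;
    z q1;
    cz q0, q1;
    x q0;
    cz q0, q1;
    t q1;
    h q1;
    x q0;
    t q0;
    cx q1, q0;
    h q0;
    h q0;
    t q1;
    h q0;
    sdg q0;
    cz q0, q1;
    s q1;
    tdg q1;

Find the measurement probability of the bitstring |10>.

Outcome |10> occurs with probability 1/4.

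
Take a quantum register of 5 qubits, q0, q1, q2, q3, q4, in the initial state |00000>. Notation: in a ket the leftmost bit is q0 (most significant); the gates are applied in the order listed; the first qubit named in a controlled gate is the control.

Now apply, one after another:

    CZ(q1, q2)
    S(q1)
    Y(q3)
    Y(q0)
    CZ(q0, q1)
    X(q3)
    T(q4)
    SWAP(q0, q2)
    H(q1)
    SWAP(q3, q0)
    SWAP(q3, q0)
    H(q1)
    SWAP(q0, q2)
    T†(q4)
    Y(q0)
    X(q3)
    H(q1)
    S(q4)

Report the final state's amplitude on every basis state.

After the circuit, the state carries amplitude sqrt(2)*I/2 on |00010>, sqrt(2)*I/2 on |01010>, and 0 on every other basis state.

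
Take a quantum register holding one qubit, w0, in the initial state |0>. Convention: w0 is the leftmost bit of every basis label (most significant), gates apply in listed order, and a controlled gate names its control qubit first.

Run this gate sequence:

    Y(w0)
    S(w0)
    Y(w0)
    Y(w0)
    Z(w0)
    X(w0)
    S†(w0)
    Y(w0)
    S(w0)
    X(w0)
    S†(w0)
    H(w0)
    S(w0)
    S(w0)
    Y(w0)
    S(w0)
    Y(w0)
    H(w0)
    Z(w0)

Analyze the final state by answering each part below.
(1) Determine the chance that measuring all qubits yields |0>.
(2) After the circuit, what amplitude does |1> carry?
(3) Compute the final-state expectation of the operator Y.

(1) The probability of measuring |0> is 1/2.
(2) The amplitude on |1> is 1/2 + I/2.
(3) In the final state, Y has expectation 1.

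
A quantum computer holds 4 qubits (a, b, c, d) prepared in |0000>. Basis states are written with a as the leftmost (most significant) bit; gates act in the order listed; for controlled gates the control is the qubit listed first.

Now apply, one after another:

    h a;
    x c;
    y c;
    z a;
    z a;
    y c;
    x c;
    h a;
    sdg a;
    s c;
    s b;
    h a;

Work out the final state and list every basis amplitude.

The final amplitudes are sqrt(2)/2 on |0000>, sqrt(2)/2 on |1000>, and 0 on every other basis state. Key observation: steps 1-8 multiply out to the identity, so the circuit reduces to the remaining gates.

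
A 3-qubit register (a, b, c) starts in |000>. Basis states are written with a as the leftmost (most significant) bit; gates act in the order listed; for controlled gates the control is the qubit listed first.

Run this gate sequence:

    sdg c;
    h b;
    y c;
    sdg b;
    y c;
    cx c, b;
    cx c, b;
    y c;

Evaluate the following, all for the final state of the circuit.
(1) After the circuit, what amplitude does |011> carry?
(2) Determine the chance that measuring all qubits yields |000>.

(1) The final state's coefficient on |011> equals sqrt(2)/2. Key observation: the block from step 5 through step 8 cancels to the identity and can be dropped.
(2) Outcome |000> occurs with probability 0.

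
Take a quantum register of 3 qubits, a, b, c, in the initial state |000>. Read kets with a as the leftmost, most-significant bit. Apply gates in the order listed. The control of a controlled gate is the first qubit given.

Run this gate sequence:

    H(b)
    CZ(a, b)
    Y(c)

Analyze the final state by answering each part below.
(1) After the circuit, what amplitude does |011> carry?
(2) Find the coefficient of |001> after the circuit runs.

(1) |011> carries amplitude sqrt(2)*I/2 in the final state.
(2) |001> carries amplitude sqrt(2)*I/2 in the final state.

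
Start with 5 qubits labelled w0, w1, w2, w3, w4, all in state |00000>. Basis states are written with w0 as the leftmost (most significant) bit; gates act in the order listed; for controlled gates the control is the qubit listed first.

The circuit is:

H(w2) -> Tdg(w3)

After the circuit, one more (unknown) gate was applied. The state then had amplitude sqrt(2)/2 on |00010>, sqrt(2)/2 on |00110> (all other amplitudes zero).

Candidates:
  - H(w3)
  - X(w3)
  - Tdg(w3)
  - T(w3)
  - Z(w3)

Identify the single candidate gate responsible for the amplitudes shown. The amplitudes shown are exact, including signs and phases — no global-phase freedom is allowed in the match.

The applied gate was X(w3).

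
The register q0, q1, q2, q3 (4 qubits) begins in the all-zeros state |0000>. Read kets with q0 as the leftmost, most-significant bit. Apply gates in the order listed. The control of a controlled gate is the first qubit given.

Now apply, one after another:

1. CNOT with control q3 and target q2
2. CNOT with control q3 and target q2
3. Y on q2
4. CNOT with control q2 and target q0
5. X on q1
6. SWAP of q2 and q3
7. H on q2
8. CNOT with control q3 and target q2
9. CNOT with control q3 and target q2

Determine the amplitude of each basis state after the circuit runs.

The resulting statevector has amplitude sqrt(2)*I/2 on |1101>, sqrt(2)*I/2 on |1111>, and 0 on every other basis state.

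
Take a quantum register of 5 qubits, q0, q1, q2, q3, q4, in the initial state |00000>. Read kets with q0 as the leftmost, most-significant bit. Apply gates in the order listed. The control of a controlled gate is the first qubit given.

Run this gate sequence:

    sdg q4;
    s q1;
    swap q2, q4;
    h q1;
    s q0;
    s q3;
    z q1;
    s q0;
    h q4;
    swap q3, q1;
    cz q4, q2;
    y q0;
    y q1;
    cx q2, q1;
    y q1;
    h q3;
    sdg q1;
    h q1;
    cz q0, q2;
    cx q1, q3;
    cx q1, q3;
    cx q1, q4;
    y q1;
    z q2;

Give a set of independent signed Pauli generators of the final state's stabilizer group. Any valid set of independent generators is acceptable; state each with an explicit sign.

The stabilizer group can be generated by -IXIII, +IIIIX, -ZIIII, +IIZII, -IIIZI, among other valid generating sets. Key observation: steps 20-21 multiply out to the identity, so the circuit reduces to the remaining gates.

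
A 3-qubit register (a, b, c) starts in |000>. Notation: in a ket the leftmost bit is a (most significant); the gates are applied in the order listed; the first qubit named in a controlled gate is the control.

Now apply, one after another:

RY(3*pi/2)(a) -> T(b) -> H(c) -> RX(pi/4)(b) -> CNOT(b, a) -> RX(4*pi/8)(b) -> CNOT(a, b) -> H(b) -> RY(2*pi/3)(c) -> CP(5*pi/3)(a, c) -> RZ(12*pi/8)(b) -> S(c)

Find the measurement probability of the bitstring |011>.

The probability of measuring |011> is sqrt(3)/16 + 1/8.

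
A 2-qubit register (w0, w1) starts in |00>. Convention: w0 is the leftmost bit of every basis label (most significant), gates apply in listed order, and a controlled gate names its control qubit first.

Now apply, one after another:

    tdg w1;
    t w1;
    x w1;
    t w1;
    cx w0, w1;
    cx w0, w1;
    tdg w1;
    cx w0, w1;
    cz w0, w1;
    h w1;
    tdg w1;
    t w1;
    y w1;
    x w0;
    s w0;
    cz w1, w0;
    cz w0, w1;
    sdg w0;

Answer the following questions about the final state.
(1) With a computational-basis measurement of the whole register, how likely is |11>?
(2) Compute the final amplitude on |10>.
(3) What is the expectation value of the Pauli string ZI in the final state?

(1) A full measurement returns |11> with probability 1/2. Key observation: steps 4-7 multiply out to the identity, so the circuit reduces to the remaining gates.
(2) The amplitude on |10> is sqrt(2)*I/2.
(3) In the final state, ZI has expectation -1.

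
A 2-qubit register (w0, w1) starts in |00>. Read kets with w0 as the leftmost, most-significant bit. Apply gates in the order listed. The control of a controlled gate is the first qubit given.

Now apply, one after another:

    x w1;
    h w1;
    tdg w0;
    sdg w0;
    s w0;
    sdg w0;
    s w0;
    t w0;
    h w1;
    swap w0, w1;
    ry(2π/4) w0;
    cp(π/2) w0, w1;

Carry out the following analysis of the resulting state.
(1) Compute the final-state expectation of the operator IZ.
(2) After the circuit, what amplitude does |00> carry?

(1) The observable IZ averages to 1. Key observation: steps 2-9 multiply out to the identity, so the circuit reduces to the remaining gates.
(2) The amplitude on |00> is -sqrt(2)/2.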